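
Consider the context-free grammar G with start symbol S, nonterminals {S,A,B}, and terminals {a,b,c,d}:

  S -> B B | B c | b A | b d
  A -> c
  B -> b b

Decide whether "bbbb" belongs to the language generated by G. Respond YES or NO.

Convert to CNF:
  S -> B B | B T1 | T0 A | T0 T2
  A -> c
  B -> T0 T0
  T0 -> b
  T1 -> c
  T2 -> d

Fill CYK table bottom-up:
  [0..0]={T0}  "b"  orig:{}
  [1..1]={T0}  "b"  orig:{}
  [2..2]={T0}  "b"  orig:{}
  [3..3]={T0}  "b"  orig:{}
  [0..1]={B}  "bb"
  [1..2]={B}  "bb"
  [2..3]={B}  "bb"
  [0..2]=∅  "bbb"
  [1..3]=∅  "bbb"
  [0..3]={S}  "bbbb"

S ∈ T[0,3] ⇒ YES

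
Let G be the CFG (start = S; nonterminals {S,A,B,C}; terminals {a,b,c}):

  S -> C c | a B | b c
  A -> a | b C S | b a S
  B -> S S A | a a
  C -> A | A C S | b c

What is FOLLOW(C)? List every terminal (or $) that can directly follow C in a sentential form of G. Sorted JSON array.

FIRST sets, iterate to fixpoint:
pass 1:
  A via A→a: +{a}
  A via A→b C S: +{b}
  B via B→a a: +{a}
  C via C→A: +{a,b}
  S via S→C c: +{a,b}
  FIRST(S)={a,b}  FIRST(A)={a,b}  FIRST(B)={a}  FIRST(C)={a,b}
pass 2:
  B via B→S S A: +{b}
  FIRST(S)={a,b}  FIRST(A)={a,b}  FIRST(B)={a,b}  FIRST(C)={a,b}
pass 3: (stable)
  FIRST(S)={a,b}  FIRST(A)={a,b}  FIRST(B)={a,b}  FIRST(C)={a,b}

FOLLOW iteration:
FOLLOW(S) := {$}
round 1:
  A→b C S: FOLLOW(C) ⊇ FIRST(S) = {a,b}; new: +{a,b}
  B→S S A: FOLLOW(S) ⊇ FIRST(S) = {a,b}; new: +{a,b}
  C→A: FOLLOW(A) ⊇ FOLLOW(C) ⊇ {a,b}; new: +{a,b}
  S→C c: FOLLOW(C) ⊇ FIRST(c) = {c}; new: +{c}
  S→a B: FOLLOW(B) ⊇ FOLLOW(S) ⊇ {$,a,b}; new: +{$,a,b}
  S: {$,a,b}  A: {a,b}  B: {$,a,b}  C: {a,b,c}
round 2:
  B→S S A: FOLLOW(A) ⊇ FOLLOW(B) ⊇ {$,a,b}; new: +{$}
  C→A: FOLLOW(A) ⊇ FOLLOW(C) ⊇ {a,b,c}; new: +{c}
  C→A C S: FOLLOW(S) ⊇ FOLLOW(C) ⊇ {a,b,c}; new: +{c}
  S→a B: FOLLOW(B) ⊇ FOLLOW(S) ⊇ {$,a,b,c}; new: +{c}
  S: {$,a,b,c}  A: {$,a,b,c}  B: {$,a,b,c}  C: {a,b,c}
round 3: (no change)
  S: {$,a,b,c}  A: {$,a,b,c}  B: {$,a,b,c}  C: {a,b,c}

FOLLOW(C) = ["a", "b", "c"]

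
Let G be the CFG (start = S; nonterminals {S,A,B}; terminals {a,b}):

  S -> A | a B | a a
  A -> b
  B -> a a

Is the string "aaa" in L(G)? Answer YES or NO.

Convert to CNF:
  S -> T0 B | T0 T0 | b
  A -> b
  B -> T0 T0
  T0 -> a

CYK table (by increasing span):
  T[0,0] 'a' = {T0}  orig:{}
  T[1,1] 'a' = {T0}  orig:{}
  T[2,2] 'a' = {T0}  orig:{}
  T[0,1] 'aa' = {B,S}
  T[1,2] 'aa' = {B,S}
  T[0,2] 'aaa' = {S}

S ∈ T[0,2] ⇒ YES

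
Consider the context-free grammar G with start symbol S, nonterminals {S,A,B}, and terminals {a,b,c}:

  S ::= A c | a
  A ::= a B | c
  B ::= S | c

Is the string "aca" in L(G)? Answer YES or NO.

CNF form of G:
  S -> A T1 | a
  A -> T0 B | c
  B -> A T1 | a | c
  T0 -> a
  T1 -> c

CYK table (by increasing span):
  [0..0]={B,S,T0}  "a"  orig:{B,S}
  [1..1]={A,B,T1}  "c"  orig:{A,B}
  [2..2]={B,S,T0}  "a"  orig:{B,S}
  [0..1]={A}  "ac"
  [1..2]=∅  "ca"
  [0..2]=∅  "aca"

S ∉ T[0,2] ⇒ NO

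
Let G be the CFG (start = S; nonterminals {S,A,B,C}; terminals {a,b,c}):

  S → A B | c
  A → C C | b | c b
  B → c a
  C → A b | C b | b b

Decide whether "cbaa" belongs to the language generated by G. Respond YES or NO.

Convert to CNF:
  S -> A B | c
  A -> C C | T0 T1 | b
  B -> T0 T2
  C -> A T1 | C T1 | T1 T1
  T0 -> c
  T1 -> b
  T2 -> a

CYK table (by increasing span):
  [0..0]={S,T0}  "c"  orig:{S}
  [1..1]={A,T1}  "b"  orig:{A}
  [2..2]={T2}  "a"  orig:{}
  [3..3]={T2}  "a"  orig:{}
  [0..1]={A}  "cb"
  [1..2]=∅  "ba"
  [2..3]=∅  "aa"
  [0..2]=∅  "cba"
  [1..3]=∅  "baa"
  [0..3]=∅  "cbaa"

S ∉ T[0,3] ⇒ NO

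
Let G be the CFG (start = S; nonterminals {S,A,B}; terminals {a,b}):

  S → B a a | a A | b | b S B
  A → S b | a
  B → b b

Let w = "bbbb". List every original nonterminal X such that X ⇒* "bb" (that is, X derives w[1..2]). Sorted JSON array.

CNF form of G:
  S -> B X2 | T0 X3 | T1 A | b
  A -> S T0 | a
  B -> T0 T0
  T0 -> b
  T1 -> a
  X2 -> T1 T1
  X3 -> S B

CYK table (by increasing span), restricted to cells inside w[1..2]:
  [1..1]={S,T0}  "b"  orig:{S}
  [2..2]={S,T0}  "b"  orig:{S}
  [1..2]={A,B}  "bb"

Original NTs in T[1,2] deriving "bb": ["A", "B"]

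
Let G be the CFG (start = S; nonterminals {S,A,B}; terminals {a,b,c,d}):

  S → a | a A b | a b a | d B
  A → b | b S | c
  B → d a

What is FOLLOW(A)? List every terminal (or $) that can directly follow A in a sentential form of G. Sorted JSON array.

FIRST sets, iterate to fixpoint:
round 1:
  A via A→b: +{b}
  A via A→c: +{c}
  B via B→d a: +{d}
  S via S→a: +{a}
  S via S→d B: +{d}
  FIRST[S]={a,d}  FIRST[A]={b,c}  FIRST[B]={d}
round 2: — fixpoint
  FIRST[S]={a,d}  FIRST[A]={b,c}  FIRST[B]={d}

FOLLOW sets:
initialize: $ ∈ FOLLOW(S)
round 1:
  S→a A b: FOLLOW(A) ⊇ FIRST(b) = {b}; new: +{b}
  S→d B: FOLLOW(B) ⊇ FOLLOW(S) ⊇ {$}; new: +{$}
  FOLLOW[S]={$}  FOLLOW[A]={b}  FOLLOW[B]={$}
round 2:
  A→b S: FOLLOW(S) ⊇ FOLLOW(A) ⊇ {b}; new: +{b}
  S→d B: FOLLOW(B) ⊇ FOLLOW(S) ⊇ {$,b}; new: +{b}
  FOLLOW[S]={$,b}  FOLLOW[A]={b}  FOLLOW[B]={$,b}
round 3: — fixpoint
  FOLLOW[S]={$,b}  FOLLOW[A]={b}  FOLLOW[B]={$,b}

FOLLOW(A) = ["b"]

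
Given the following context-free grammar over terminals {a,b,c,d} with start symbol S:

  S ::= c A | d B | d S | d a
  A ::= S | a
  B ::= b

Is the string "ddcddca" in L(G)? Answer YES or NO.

Convert to CNF:
  S -> T0 A | T1 B | T1 S | T1 T2
  A -> T0 A | T1 B | T1 S | T1 T2 | a
  B -> b
  T0 -> c
  T1 -> d
  T2 -> a

CYK table (by increasing span):
  [0..0]={T1}  "d"  orig:{}
  [1..1]={T1}  "d"  orig:{}
  [2..2]={T0}  "c"  orig:{}
  [3..3]={T1}  "d"  orig:{}
  [4..4]={T1}  "d"  orig:{}
  [5..5]={T0}  "c"  orig:{}
  [6..6]={A,T2}  "a"  orig:{A}
  [0..1]=∅  "dd"
  [1..2]=∅  "dc"
  [2..3]=∅  "cd"
  [3..4]=∅  "dd"
  [4..5]=∅  "dc"
  [5..6]={A,S}  "ca"
  [0..2]=∅  "ddc"
  [1..3]=∅  "dcd"
  [2..4]=∅  "cdd"
  [3..5]=∅  "ddc"
  [4..6]={A,S}  "dca"
  [0..3]=∅  "ddcd"
  [1..4]=∅  "dcdd"
  [2..5]=∅  "cddc"
  [3..6]={A,S}  "ddca"
  [0..4]=∅  "ddcdd"
  [1..5]=∅  "dcddc"
  [2..6]={A,S}  "cddca"
  [0..5]=∅  "ddcddc"
  [1..6]={A,S}  "dcddca"
  [0..6]={A,S}  "ddcddca"

S ∈ T[0,6] ⇒ YES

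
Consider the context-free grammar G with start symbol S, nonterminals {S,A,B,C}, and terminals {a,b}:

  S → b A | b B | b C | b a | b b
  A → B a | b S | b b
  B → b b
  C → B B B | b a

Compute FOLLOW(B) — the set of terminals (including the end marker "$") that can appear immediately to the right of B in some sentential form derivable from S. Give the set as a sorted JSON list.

FIRST sets, iterate to fixpoint:
iter 1:
  A via A→b S: +{b}
  B via B→b b: +{b}
  C via C→B B B: +{b}
  S via S→b A: +{b}
  FIRST(S)={b}  FIRST(A)={b}  FIRST(B)={b}  FIRST(C)={b}
iter 2: (stable)
  FIRST(S)={b}  FIRST(A)={b}  FIRST(B)={b}  FIRST(C)={b}

Compute FOLLOW by fixpoint:
FOLLOW(S) := {$}
[1]
  A→B a: FOLLOW(B) ⊇ FIRST(a) = {a}; new: +{a}
  C→B B B: FOLLOW(B) ⊇ FIRST(B) = {b}; new: +{b}
  S→b A: FOLLOW(A) ⊇ FOLLOW(S) ⊇ {$}; new: +{$}
  S→b B: FOLLOW(B) ⊇ FOLLOW(S) ⊇ {$}; new: +{$}
  S→b C: FOLLOW(C) ⊇ FOLLOW(S) ⊇ {$}; new: +{$}
  S: {$}  A: {$}  B: {$,a,b}  C: {$}
[2] — fixpoint
  S: {$}  A: {$}  B: {$,a,b}  C: {$}

FOLLOW(B) = ["$", "a", "b"]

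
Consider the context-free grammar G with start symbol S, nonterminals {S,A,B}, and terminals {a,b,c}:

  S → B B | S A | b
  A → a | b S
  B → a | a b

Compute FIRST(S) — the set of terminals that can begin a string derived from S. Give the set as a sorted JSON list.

FIRST sets, iterate to fixpoint:
iter 1:
  A via A→a: +{a}
  A via A→b S: +{b}
  B via B→a: +{a}
  S via S→B B: +{a}
  S via S→b: +{b}
  S: {a,b}  A: {a,b}  B: {a}
iter 2: (no change)
  S: {a,b}  A: {a,b}  B: {a}

FIRST(S) = ["a", "b"]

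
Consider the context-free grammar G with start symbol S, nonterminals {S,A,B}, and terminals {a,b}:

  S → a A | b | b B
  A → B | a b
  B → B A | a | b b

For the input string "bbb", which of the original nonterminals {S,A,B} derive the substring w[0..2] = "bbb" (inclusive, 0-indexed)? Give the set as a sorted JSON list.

Convert to CNF:
  S -> T0 A | T1 B | b
  A -> B A | T0 T1 | T1 T1 | a
  B -> B A | T1 T1 | a
  T0 -> a
  T1 -> b

Fill CYK table bottom-up, restricted to cells inside w[0..2]:
  cell(0,0) b: {S,T1}  orig:{S}
  cell(1,1) b: {S,T1}  orig:{S}
  cell(2,2) b: {S,T1}  orig:{S}
  cell(0,1) bb: {A,B}
  cell(1,2) bb: {A,B}
  cell(0,2) bbb: {S}

Original NTs in T[0,2] deriving "bbb": ["S"]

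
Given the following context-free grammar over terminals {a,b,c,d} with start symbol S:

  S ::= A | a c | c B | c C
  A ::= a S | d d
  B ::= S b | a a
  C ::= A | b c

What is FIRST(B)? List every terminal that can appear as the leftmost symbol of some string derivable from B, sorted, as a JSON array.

Compute FIRST by fixpoint:
iter 1:
  A via A→a S: +{a}
  A via A→d d: +{d}
  B via B→a a: +{a}
  C via C→A: +{a,d}
  C via C→b c: +{b}
  S via S→A: +{a,d}
  S via S→c B: +{c}
  FIRST(S)={a,c,d}  FIRST(A)={a,d}  FIRST(B)={a}  FIRST(C)={a,b,d}
iter 2:
  B via B→S b: +{c,d}
  FIRST(S)={a,c,d}  FIRST(A)={a,d}  FIRST(B)={a,c,d}  FIRST(C)={a,b,d}
iter 3: — fixpoint
  FIRST(S)={a,c,d}  FIRST(A)={a,d}  FIRST(B)={a,c,d}  FIRST(C)={a,b,d}

FIRST(B) = ["a", "c", "d"]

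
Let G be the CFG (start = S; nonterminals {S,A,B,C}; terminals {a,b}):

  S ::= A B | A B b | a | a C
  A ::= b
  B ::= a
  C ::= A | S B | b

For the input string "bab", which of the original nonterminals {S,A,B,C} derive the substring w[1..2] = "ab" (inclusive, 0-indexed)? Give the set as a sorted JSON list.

Convert to CNF:
  S -> A B | A X2 | T1 C | a
  A -> b
  B -> a
  C -> S B | b
  T0 -> b
  T1 -> a
  X2 -> B T0

CYK fill — only the sub-triangle for w[1..2]:
  cell(1,1) a: {B,S,T1}  orig:{B,S}
  cell(2,2) b: {A,C,T0}  orig:{A,C}
  cell(1,2) ab: {S,X2}  orig:{S}

Original NTs in T[1,2] deriving "ab": ["S"]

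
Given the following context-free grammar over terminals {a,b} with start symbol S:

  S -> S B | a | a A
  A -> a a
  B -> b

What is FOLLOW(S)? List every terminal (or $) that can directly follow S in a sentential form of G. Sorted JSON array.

Compute FIRST by fixpoint:
[1]
  A via A→a a: +{a}
  B via B→b: +{b}
  S via S→a: +{a}
  FIRST[S]={a}  FIRST[A]={a}  FIRST[B]={b}
[2] — fixpoint
  FIRST[S]={a}  FIRST[A]={a}  FIRST[B]={b}

Compute FOLLOW by fixpoint:
seed FOLLOW(S) with $
round 1:
  S→S B: FOLLOW(S) ⊇ FIRST(B) = {b}; new: +{b}
  S→S B: FOLLOW(B) ⊇ FOLLOW(S) ⊇ {$,b}; new: +{$,b}
  S→a A: FOLLOW(A) ⊇ FOLLOW(S) ⊇ {$,b}; new: +{$,b}
  S: {$,b}  A: {$,b}  B: {$,b}
round 2: (stable)
  S: {$,b}  A: {$,b}  B: {$,b}

FOLLOW(S) = ["$", "b"]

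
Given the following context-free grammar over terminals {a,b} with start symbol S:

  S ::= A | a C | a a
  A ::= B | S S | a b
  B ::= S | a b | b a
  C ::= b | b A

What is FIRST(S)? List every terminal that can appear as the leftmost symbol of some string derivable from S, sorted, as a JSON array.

Compute FIRST by fixpoint:
iter 1:
  A via A→a b: +{a}
  B via B→a b: +{a}
  B via B→b a: +{b}
  C via C→b: +{b}
  S via S→A: +{a}
  FIRST(S)={a}  FIRST(A)={a}  FIRST(B)={a,b}  FIRST(C)={b}
iter 2:
  A via A→B: +{b}
  S via S→A: +{b}
  FIRST(S)={a,b}  FIRST(A)={a,b}  FIRST(B)={a,b}  FIRST(C)={b}
iter 3: (no change)
  FIRST(S)={a,b}  FIRST(A)={a,b}  FIRST(B)={a,b}  FIRST(C)={b}

FIRST(S) = ["a", "b"]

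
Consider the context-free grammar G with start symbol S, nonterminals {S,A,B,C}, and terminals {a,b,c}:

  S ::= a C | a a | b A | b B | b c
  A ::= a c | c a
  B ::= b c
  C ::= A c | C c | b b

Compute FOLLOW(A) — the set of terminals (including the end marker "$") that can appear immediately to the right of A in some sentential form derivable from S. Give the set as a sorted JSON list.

FIRST sets, iterate to fixpoint:
[1]
  A via A→a c: +{a}
  A via A→c a: +{c}
  B via B→b c: +{b}
  C via C→A c: +{a,c}
  C via C→b b: +{b}
  S via S→a C: +{a}
  S via S→b A: +{b}
  S: {a,b}  A: {a,c}  B: {b}  C: {a,b,c}
[2] — fixpoint
  S: {a,b}  A: {a,c}  B: {b}  C: {a,b,c}

Compute FOLLOW by fixpoint:
initialize: $ ∈ FOLLOW(S)
iter 1:
  C→A c: FOLLOW(A) ⊇ FIRST(c) = {c}; new: +{c}
  C→C c: FOLLOW(C) ⊇ FIRST(c) = {c}; new: +{c}
  S→a C: FOLLOW(C) ⊇ FOLLOW(S) ⊇ {$}; new: +{$}
  S→b A: FOLLOW(A) ⊇ FOLLOW(S) ⊇ {$}; new: +{$}
  S→b B: FOLLOW(B) ⊇ FOLLOW(S) ⊇ {$}; new: +{$}
  FOLLOW(S)={$}  FOLLOW(A)={$,c}  FOLLOW(B)={$}  FOLLOW(C)={$,c}
iter 2: (stable)
  FOLLOW(S)={$}  FOLLOW(A)={$,c}  FOLLOW(B)={$}  FOLLOW(C)={$,c}

FOLLOW(A) = ["$", "c"]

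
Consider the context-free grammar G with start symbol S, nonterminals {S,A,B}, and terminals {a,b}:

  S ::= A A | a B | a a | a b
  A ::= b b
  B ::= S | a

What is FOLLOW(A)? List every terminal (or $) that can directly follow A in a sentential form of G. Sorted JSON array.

Compute FIRST by fixpoint:
round 1:
  A via A→b b: +{b}
  B via B→a: +{a}
  S via S→A A: +{b}
  S via S→a B: +{a}
  FIRST(S)={a,b}  FIRST(A)={b}  FIRST(B)={a}
round 2:
  B via B→S: +{b}
  FIRST(S)={a,b}  FIRST(A)={b}  FIRST(B)={a,b}
round 3: (no change)
  FIRST(S)={a,b}  FIRST(A)={b}  FIRST(B)={a,b}

Compute FOLLOW by fixpoint:
initialize: $ ∈ FOLLOW(S)
round 1:
  S→A A: FOLLOW(A) ⊇ FIRST(A) = {b}; new: +{b}
  S→A A: FOLLOW(A) ⊇ FOLLOW(S) ⊇ {$}; new: +{$}
  S→a B: FOLLOW(B) ⊇ FOLLOW(S) ⊇ {$}; new: +{$}
  S: {$}  A: {$,b}  B: {$}
round 2: done
  S: {$}  A: {$,b}  B: {$}

FOLLOW(A) = ["$", "b"]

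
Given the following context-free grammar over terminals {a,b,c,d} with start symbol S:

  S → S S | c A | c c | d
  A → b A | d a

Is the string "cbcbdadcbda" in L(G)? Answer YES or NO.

CNF form of G:
  S -> S S | T3 A | T3 T3 | d
  A -> T0 A | T1 T2
  T0 -> b
  T1 -> d
  T2 -> a
  T3 -> c

CYK fill:
  cell(0,0) c: {T3}  orig:{}
  cell(1,1) b: {T0}  orig:{}
  cell(2,2) c: {T3}  orig:{}
  cell(3,3) b: {T0}  orig:{}
  cell(4,4) d: {S,T1}  orig:{S}
  cell(5,5) a: {T2}  orig:{}
  cell(6,6) d: {S,T1}  orig:{S}
  cell(7,7) c: {T3}  orig:{}
  cell(8,8) b: {T0}  orig:{}
  cell(9,9) d: {S,T1}  orig:{S}
  cell(10,10) a: {T2}  orig:{}
  cell(0,1) cb: ∅
  cell(1,2) bc: ∅
  cell(2,3) cb: ∅
  cell(3,4) bd: ∅
  cell(4,5) da: {A}
  cell(5,6) ad: ∅
  cell(6,7) dc: ∅
  cell(7,8) cb: ∅
  cell(8,9) bd: ∅
  cell(9,10) da: {A}
  cell(0,2) cbc: ∅
  cell(1,3) bcb: ∅
  cell(2,4) cbd: ∅
  cell(3,5) bda: {A}
  cell(4,6) dad: ∅
  cell(5,7) adc: ∅
  cell(6,8) dcb: ∅
  cell(7,9) cbd: ∅
  cell(8,10) bda: {A}
  cell(0,3) cbcb: ∅
  cell(1,4) bcbd: ∅
  cell(2,5) cbda: {S}
  cell(3,6) bdad: ∅
  cell(4,7) dadc: ∅
  cell(5,8) adcb: ∅
  cell(6,9) dcbd: ∅
  cell(7,10) cbda: {S}
  cell(0,4) cbcbd: ∅
  cell(1,5) bcbda: ∅
  cell(2,6) cbdad: {S}
  cell(3,7) bdadc: ∅
  cell(4,8) dadcb: ∅
  cell(5,9) adcbd: ∅
  cell(6,10) dcbda: {S}
  cell(0,5) cbcbda: ∅
  cell(1,6) bcbdad: ∅
  cell(2,7) cbdadc: ∅
  cell(3,8) bdadcb: ∅
  cell(4,9) dadcbd: ∅
  cell(5,10) adcbda: ∅
  cell(0,6) cbcbdad: ∅
  cell(1,7) bcbdadc: ∅
  cell(2,8) cbdadcb: ∅
  cell(3,9) bdadcbd: ∅
  cell(4,10) dadcbda: ∅
  cell(0,7) cbcbdadc: ∅
  cell(1,8) bcbdadcb: ∅
  cell(2,9) cbdadcbd: ∅
  cell(3,10) bdadcbda: ∅
  cell(0,8) cbcbdadcb: ∅
  cell(1,9) bcbdadcbd: ∅
  cell(2,10) cbdadcbda: {S}
  cell(0,9) cbcbdadcbd: ∅
  cell(1,10) bcbdadcbda: ∅
  cell(0,10) cbcbdadcbda: ∅

S ∉ T[0,10] ⇒ NO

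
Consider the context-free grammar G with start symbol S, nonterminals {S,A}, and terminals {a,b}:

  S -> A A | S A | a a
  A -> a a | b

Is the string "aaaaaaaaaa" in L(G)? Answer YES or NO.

CNF form of G:
  S -> A A | S A | T0 T0
  A -> T0 T0 | b
  T0 -> a

CYK table (by increasing span):
  cell(0,0) a: {T0}  orig:{}
  cell(1,1) a: {T0}  orig:{}
  cell(2,2) a: {T0}  orig:{}
  cell(3,3) a: {T0}  orig:{}
  cell(4,4) a: {T0}  orig:{}
  cell(5,5) a: {T0}  orig:{}
  cell(6,6) a: {T0}  orig:{}
  cell(7,7) a: {T0}  orig:{}
  cell(8,8) a: {T0}  orig:{}
  cell(9,9) a: {T0}  orig:{}
  cell(0,1) aa: {A,S}
  cell(1,2) aa: {A,S}
  cell(2,3) aa: {A,S}
  cell(3,4) aa: {A,S}
  cell(4,5) aa: {A,S}
  cell(5,6) aa: {A,S}
  cell(6,7) aa: {A,S}
  cell(7,8) aa: {A,S}
  cell(8,9) aa: {A,S}
  cell(0,2) aaa: ∅
  cell(1,3) aaa: ∅
  cell(2,4) aaa: ∅
  cell(3,5) aaa: ∅
  cell(4,6) aaa: ∅
  cell(5,7) aaa: ∅
  cell(6,8) aaa: ∅
  cell(7,9) aaa: ∅
  cell(0,3) aaaa: {S}
  cell(1,4) aaaa: {S}
  cell(2,5) aaaa: {S}
  cell(3,6) aaaa: {S}
  cell(4,7) aaaa: {S}
  cell(5,8) aaaa: {S}
  cell(6,9) aaaa: {S}
  cell(0,4) aaaaa: ∅
  cell(1,5) aaaaa: ∅
  cell(2,6) aaaaa: ∅
  cell(3,7) aaaaa: ∅
  cell(4,8) aaaaa: ∅
  cell(5,9) aaaaa: ∅
  cell(0,5) aaaaaa: {S}
  cell(1,6) aaaaaa: {S}
  cell(2,7) aaaaaa: {S}
  cell(3,8) aaaaaa: {S}
  cell(4,9) aaaaaa: {S}
  cell(0,6) aaaaaaa: ∅
  cell(1,7) aaaaaaa: ∅
  cell(2,8) aaaaaaa: ∅
  cell(3,9) aaaaaaa: ∅
  cell(0,7) aaaaaaaa: {S}
  cell(1,8) aaaaaaaa: {S}
  cell(2,9) aaaaaaaa: {S}
  cell(0,8) aaaaaaaaa: ∅
  cell(1,9) aaaaaaaaa: ∅
  cell(0,9) aaaaaaaaaa: {S}

S ∈ T[0,9] ⇒ YES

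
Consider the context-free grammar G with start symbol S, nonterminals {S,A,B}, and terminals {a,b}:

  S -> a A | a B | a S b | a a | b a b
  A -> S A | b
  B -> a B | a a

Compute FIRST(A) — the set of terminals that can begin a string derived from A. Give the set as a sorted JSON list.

Compute FIRST by fixpoint:
pass 1:
  A via A→b: +{b}
  B via B→a B: +{a}
  S via S→a A: +{a}
  S via S→b a b: +{b}
  FIRST[S]={a,b}  FIRST[A]={b}  FIRST[B]={a}
pass 2:
  A via A→S A: +{a}
  FIRST[S]={a,b}  FIRST[A]={a,b}  FIRST[B]={a}
pass 3: done
  FIRST[S]={a,b}  FIRST[A]={a,b}  FIRST[B]={a}

FIRST(A) = ["a", "b"]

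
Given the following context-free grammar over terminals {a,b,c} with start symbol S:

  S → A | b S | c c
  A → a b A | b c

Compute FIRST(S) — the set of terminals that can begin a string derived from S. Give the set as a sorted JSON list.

FIRST iteration:
iter 1:
  A via A→a b A: +{a}
  A via A→b c: +{b}
  S via S→A: +{a,b}
  S via S→c c: +{c}
  S: {a,b,c}  A: {a,b}
iter 2: done
  S: {a,b,c}  A: {a,b}

FIRST(S) = ["a", "b", "c"]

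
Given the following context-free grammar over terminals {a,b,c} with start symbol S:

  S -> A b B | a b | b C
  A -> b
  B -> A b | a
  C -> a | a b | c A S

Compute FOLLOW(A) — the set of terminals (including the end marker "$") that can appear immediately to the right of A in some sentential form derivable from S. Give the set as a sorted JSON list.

FIRST iteration:
[1]
  A via A→b: +{b}
  B via B→A b: +{b}
  B via B→a: +{a}
  C via C→a: +{a}
  C via C→c A S: +{c}
  S via S→A b B: +{b}
  S via S→a b: +{a}
  FIRST[S]={a,b}  FIRST[A]={b}  FIRST[B]={a,b}  FIRST[C]={a,c}
[2] (no change)
  FIRST[S]={a,b}  FIRST[A]={b}  FIRST[B]={a,b}  FIRST[C]={a,c}

FOLLOW iteration:
initialize: $ ∈ FOLLOW(S)
pass 1:
  B→A b: FOLLOW(A) ⊇ FIRST(b) = {b}; new: +{b}
  C→c A S: FOLLOW(A) ⊇ FIRST(S) = {a,b}; new: +{a}
  S→A b B: FOLLOW(B) ⊇ FOLLOW(S) ⊇ {$}; new: +{$}
  S→b C: FOLLOW(C) ⊇ FOLLOW(S) ⊇ {$}; new: +{$}
  S: {$}  A: {a,b}  B: {$}  C: {$}
pass 2: (stable)
  S: {$}  A: {a,b}  B: {$}  C: {$}

FOLLOW(A) = ["a", "b"]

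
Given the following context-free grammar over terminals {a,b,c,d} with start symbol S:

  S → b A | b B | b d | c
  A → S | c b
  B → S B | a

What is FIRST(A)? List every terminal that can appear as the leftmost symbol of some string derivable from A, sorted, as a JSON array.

FIRST iteration:
round 1:
  A via A→c b: +{c}
  B via B→a: +{a}
  S via S→b A: +{b}
  S via S→c: +{c}
  FIRST[S]={b,c}  FIRST[A]={c}  FIRST[B]={a}
round 2:
  A via A→S: +{b}
  B via B→S B: +{b,c}
  FIRST[S]={b,c}  FIRST[A]={b,c}  FIRST[B]={a,b,c}
round 3: (no change)
  FIRST[S]={b,c}  FIRST[A]={b,c}  FIRST[B]={a,b,c}

FIRST(A) = ["b", "c"]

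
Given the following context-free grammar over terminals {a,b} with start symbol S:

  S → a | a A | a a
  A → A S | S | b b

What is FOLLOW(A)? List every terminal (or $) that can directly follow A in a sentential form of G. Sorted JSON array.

FIRST iteration:
iter 1:
  A via A→b b: +{b}
  S via S→a: +{a}
  FIRST[S]={a}  FIRST[A]={b}
iter 2:
  A via A→S: +{a}
  FIRST[S]={a}  FIRST[A]={a,b}
iter 3: (stable)
  FIRST[S]={a}  FIRST[A]={a,b}

Compute FOLLOW by fixpoint:
FOLLOW(S) := {$}
iter 1:
  A→A S: FOLLOW(A) ⊇ FIRST(S) = {a}; new: +{a}
  A→A S: FOLLOW(S) ⊇ FOLLOW(A) ⊇ {a}; new: +{a}
  S→a A: FOLLOW(A) ⊇ FOLLOW(S) ⊇ {$,a}; new: +{$}
  FOLLOW(S)={$,a}  FOLLOW(A)={$,a}
iter 2: — fixpoint
  FOLLOW(S)={$,a}  FOLLOW(A)={$,a}

FOLLOW(A) = ["$", "a"]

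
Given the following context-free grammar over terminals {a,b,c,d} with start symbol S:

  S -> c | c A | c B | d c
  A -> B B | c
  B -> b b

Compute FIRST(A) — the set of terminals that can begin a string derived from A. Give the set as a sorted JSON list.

FIRST sets, iterate to fixpoint:
[1]
  A via A→c: +{c}
  B via B→b b: +{b}
  S via S→c: +{c}
  S via S→d c: +{d}
  S: {c,d}  A: {c}  B: {b}
[2]
  A via A→B B: +{b}
  S: {c,d}  A: {b,c}  B: {b}
[3] (no change)
  S: {c,d}  A: {b,c}  B: {b}

FIRST(A) = ["b", "c"]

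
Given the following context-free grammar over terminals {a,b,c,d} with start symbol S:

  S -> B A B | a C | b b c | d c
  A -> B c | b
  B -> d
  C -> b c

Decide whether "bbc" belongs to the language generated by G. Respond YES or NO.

Convert to CNF:
  S -> B X4 | T1 X5 | T2 C | T3 T0
  A -> B T0 | b
  B -> d
  C -> T1 T0
  T0 -> c
  T1 -> b
  T2 -> a
  T3 -> d
  X4 -> A B
  X5 -> T1 T0

Fill CYK table bottom-up:
  cell(0,0) b: {A,T1}  orig:{A}
  cell(1,1) b: {A,T1}  orig:{A}
  cell(2,2) c: {T0}  orig:{}
  cell(0,1) bb: ∅
  cell(1,2) bc: {C,X5}  orig:{C}
  cell(0,2) bbc: {S}

S ∈ T[0,2] ⇒ YES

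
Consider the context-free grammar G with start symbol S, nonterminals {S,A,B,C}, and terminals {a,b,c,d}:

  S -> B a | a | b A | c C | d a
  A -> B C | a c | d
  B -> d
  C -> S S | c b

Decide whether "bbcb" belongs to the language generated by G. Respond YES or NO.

CNF form of G:
  S -> B T0 | T1 C | T2 A | T3 T0 | a
  A -> B C | T0 T1 | d
  B -> d
  C -> S S | T1 T2
  T0 -> a
  T1 -> c
  T2 -> b
  T3 -> d

Fill CYK table bottom-up:
  T[0,0] 'b' = {T2}  orig:{}
  T[1,1] 'b' = {T2}  orig:{}
  T[2,2] 'c' = {T1}  orig:{}
  T[3,3] 'b' = {T2}  orig:{}
  T[0,1] 'bb' = ∅
  T[1,2] 'bc' = ∅
  T[2,3] 'cb' = {C}
  T[0,2] 'bbc' = ∅
  T[1,3] 'bcb' = ∅
  T[0,3] 'bbcb' = ∅

S ∉ T[0,3] ⇒ NO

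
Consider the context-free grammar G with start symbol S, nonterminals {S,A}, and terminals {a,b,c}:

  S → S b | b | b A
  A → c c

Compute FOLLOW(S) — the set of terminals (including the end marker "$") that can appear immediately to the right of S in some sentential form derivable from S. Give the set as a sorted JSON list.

Compute FIRST by fixpoint:
pass 1:
  A via A→c c: +{c}
  S via S→b: +{b}
  FIRST(S)={b}  FIRST(A)={c}
pass 2: done
  FIRST(S)={b}  FIRST(A)={c}

FOLLOW sets:
seed FOLLOW(S) with $
[1]
  S→S b: FOLLOW(S) ⊇ FIRST(b) = {b}; new: +{b}
  S→b A: FOLLOW(A) ⊇ FOLLOW(S) ⊇ {$,b}; new: +{$,b}
  S: {$,b}  A: {$,b}
[2] done
  S: {$,b}  A: {$,b}

FOLLOW(S) = ["$", "b"]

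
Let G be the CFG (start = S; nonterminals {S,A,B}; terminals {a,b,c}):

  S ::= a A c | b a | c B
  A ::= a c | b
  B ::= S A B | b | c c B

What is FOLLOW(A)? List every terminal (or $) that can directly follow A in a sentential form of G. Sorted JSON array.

Compute FIRST by fixpoint:
[1]
  A via A→a c: +{a}
  A via A→b: +{b}
  B via B→b: +{b}
  B via B→c c B: +{c}
  S via S→a A c: +{a}
  S via S→b a: +{b}
  S via S→c B: +{c}
  FIRST(S)={a,b,c}  FIRST(A)={a,b}  FIRST(B)={b,c}
[2]
  B via B→S A B: +{a}
  FIRST(S)={a,b,c}  FIRST(A)={a,b}  FIRST(B)={a,b,c}
[3] (stable)
  FIRST(S)={a,b,c}  FIRST(A)={a,b}  FIRST(B)={a,b,c}

FOLLOW iteration:
initialize: $ ∈ FOLLOW(S)
[1]
  B→S A B: FOLLOW(S) ⊇ FIRST(A) = {a,b}; new: +{a,b}
  B→S A B: FOLLOW(A) ⊇ FIRST(B) = {a,b,c}; new: +{a,b,c}
  S→c B: FOLLOW(B) ⊇ FOLLOW(S) ⊇ {$,a,b}; new: +{$,a,b}
  S: {$,a,b}  A: {a,b,c}  B: {$,a,b}
[2] — fixpoint
  S: {$,a,b}  A: {a,b,c}  B: {$,a,b}

FOLLOW(A) = ["a", "b", "c"]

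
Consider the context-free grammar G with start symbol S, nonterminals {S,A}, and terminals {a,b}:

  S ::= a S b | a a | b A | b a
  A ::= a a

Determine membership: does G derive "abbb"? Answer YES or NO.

Convert to CNF:
  S -> T0 T0 | T0 X2 | T1 A | T1 T0
  A -> T0 T0
  T0 -> a
  T1 -> b
  X2 -> S T1

CYK table (by increasing span):
  T[0,0] 'a' = {T0}  orig:{}
  T[1,1] 'b' = {T1}  orig:{}
  T[2,2] 'b' = {T1}  orig:{}
  T[3,3] 'b' = {T1}  orig:{}
  T[0,1] 'ab' = ∅
  T[1,2] 'bb' = ∅
  T[2,3] 'bb' = ∅
  T[0,2] 'abb' = ∅
  T[1,3] 'bbb' = ∅
  T[0,3] 'abbb' = ∅

S ∉ T[0,3] ⇒ NO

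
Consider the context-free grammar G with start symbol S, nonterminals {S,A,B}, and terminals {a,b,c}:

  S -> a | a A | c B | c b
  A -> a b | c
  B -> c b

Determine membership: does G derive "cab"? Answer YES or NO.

Convert to CNF:
  S -> T0 A | T2 B | T2 T1 | a
  A -> T0 T1 | c
  B -> T2 T1
  T0 -> a
  T1 -> b
  T2 -> c

Fill CYK table bottom-up:
  [0..0]={A,T2}  "c"  orig:{A}
  [1..1]={S,T0}  "a"  orig:{S}
  [2..2]={T1}  "b"  orig:{}
  [0..1]=∅  "ca"
  [1..2]={A}  "ab"
  [0..2]=∅  "cab"

S ∉ T[0,2] ⇒ NO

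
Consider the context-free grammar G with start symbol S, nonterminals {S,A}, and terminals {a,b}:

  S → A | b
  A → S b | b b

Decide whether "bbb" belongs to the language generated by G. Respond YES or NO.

Convert to CNF:
  S -> S T0 | T0 T0 | b
  A -> S T0 | T0 T0
  T0 -> b

Fill CYK table bottom-up:
  cell(0,0) b: {S,T0}  orig:{S}
  cell(1,1) b: {S,T0}  orig:{S}
  cell(2,2) b: {S,T0}  orig:{S}
  cell(0,1) bb: {A,S}
  cell(1,2) bb: {A,S}
  cell(0,2) bbb: {A,S}

S ∈ T[0,2] ⇒ YES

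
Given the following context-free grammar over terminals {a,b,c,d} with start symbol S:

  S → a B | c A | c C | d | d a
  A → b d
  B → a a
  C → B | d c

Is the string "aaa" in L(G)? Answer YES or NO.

CNF form of G:
  S -> T1 T2 | T2 B | T3 A | T3 C | d
  A -> T0 T1
  B -> T2 T2
  C -> T1 T3 | T2 T2
  T0 -> b
  T1 -> d
  T2 -> a
  T3 -> c

CYK table (by increasing span):
  [0..0]={T2}  "a"  orig:{}
  [1..1]={T2}  "a"  orig:{}
  [2..2]={T2}  "a"  orig:{}
  [0..1]={B,C}  "aa"
  [1..2]={B,C}  "aa"
  [0..2]={S}  "aaa"

S ∈ T[0,2] ⇒ YES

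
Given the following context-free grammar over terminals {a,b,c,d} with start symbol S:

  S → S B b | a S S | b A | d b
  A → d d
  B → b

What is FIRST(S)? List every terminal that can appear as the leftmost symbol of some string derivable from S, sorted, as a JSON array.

FIRST iteration:
round 1:
  A via A→d d: +{d}
  B via B→b: +{b}
  S via S→a S S: +{a}
  S via S→b A: +{b}
  S via S→d b: +{d}
  S: {a,b,d}  A: {d}  B: {b}
round 2: — fixpoint
  S: {a,b,d}  A: {d}  B: {b}

FIRST(S) = ["a", "b", "d"]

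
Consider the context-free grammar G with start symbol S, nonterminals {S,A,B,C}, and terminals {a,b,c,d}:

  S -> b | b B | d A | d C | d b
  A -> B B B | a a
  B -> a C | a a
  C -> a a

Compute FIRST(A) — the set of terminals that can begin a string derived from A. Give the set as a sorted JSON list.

Compute FIRST by fixpoint:
round 1:
  A via A→a a: +{a}
  B via B→a C: +{a}
  C via C→a a: +{a}
  S via S→b: +{b}
  S via S→d A: +{d}
  S: {b,d}  A: {a}  B: {a}  C: {a}
round 2: — fixpoint
  S: {b,d}  A: {a}  B: {a}  C: {a}

FIRST(A) = ["a"]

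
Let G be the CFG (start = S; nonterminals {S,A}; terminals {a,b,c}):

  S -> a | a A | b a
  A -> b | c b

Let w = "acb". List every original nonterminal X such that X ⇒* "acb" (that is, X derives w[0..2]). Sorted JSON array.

CNF form of G:
  S -> T1 T2 | T2 A | a
  A -> T0 T1 | b
  T0 -> c
  T1 -> b
  T2 -> a

CYK fill — only the sub-triangle for w[0..2]:
  [0..0]={S,T2}  "a"  orig:{S}
  [1..1]={T0}  "c"  orig:{}
  [2..2]={A,T1}  "b"  orig:{A}
  [0..1]=∅  "ac"
  [1..2]={A}  "cb"
  [0..2]={S}  "acb"

Original NTs in T[0,2] deriving "acb": ["S"]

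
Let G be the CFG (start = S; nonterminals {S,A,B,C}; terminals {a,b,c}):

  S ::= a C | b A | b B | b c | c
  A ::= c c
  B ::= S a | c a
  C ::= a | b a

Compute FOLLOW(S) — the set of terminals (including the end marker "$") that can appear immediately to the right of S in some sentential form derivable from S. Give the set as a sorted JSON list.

Compute FIRST by fixpoint:
pass 1:
  A via A→c c: +{c}
  B via B→c a: +{c}
  C via C→a: +{a}
  C via C→b a: +{b}
  S via S→a C: +{a}
  S via S→b A: +{b}
  S via S→c: +{c}
  FIRST(S)={a,b,c}  FIRST(A)={c}  FIRST(B)={c}  FIRST(C)={a,b}
pass 2:
  B via B→S a: +{a,b}
  FIRST(S)={a,b,c}  FIRST(A)={c}  FIRST(B)={a,b,c}  FIRST(C)={a,b}
pass 3: — fixpoint
  FIRST(S)={a,b,c}  FIRST(A)={c}  FIRST(B)={a,b,c}  FIRST(C)={a,b}

FOLLOW iteration:
seed FOLLOW(S) with $
[1]
  B→S a: FOLLOW(S) ⊇ FIRST(a) = {a}; new: +{a}
  S→a C: FOLLOW(C) ⊇ FOLLOW(S) ⊇ {$,a}; new: +{$,a}
  S→b A: FOLLOW(A) ⊇ FOLLOW(S) ⊇ {$,a}; new: +{$,a}
  S→b B: FOLLOW(B) ⊇ FOLLOW(S) ⊇ {$,a}; new: +{$,a}
  FOLLOW[S]={$,a}  FOLLOW[A]={$,a}  FOLLOW[B]={$,a}  FOLLOW[C]={$,a}
[2] done
  FOLLOW[S]={$,a}  FOLLOW[A]={$,a}  FOLLOW[B]={$,a}  FOLLOW[C]={$,a}

FOLLOW(S) = ["$", "a"]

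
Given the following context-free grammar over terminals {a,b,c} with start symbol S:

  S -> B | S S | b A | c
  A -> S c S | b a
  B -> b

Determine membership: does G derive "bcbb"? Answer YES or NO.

Convert to CNF:
  S -> S S | T1 A | b | c
  A -> S X3 | T1 T2
  B -> b
  T0 -> c
  T1 -> b
  T2 -> a
  X3 -> T0 S

CYK fill:
  [0..0]={B,S,T1}  "b"  orig:{B,S}
  [1..1]={S,T0}  "c"  orig:{S}
  [2..2]={B,S,T1}  "b"  orig:{B,S}
  [3..3]={B,S,T1}  "b"  orig:{B,S}
  [0..1]={S}  "bc"
  [1..2]={S,X3}  "cb"  orig:{S}
  [2..3]={S}  "bb"
  [0..2]={A,S}  "bcb"
  [1..3]={S,X3}  "cbb"  orig:{S}
  [0..3]={A,S}  "bcbb"

S ∈ T[0,3] ⇒ YES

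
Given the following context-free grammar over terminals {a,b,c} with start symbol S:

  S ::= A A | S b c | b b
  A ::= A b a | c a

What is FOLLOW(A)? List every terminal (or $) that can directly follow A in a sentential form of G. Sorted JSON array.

Compute FIRST by fixpoint:
pass 1:
  A via A→c a: +{c}
  S via S→A A: +{c}
  S via S→b b: +{b}
  S: {b,c}  A: {c}
pass 2: (no change)
  S: {b,c}  A: {c}

FOLLOW iteration:
seed FOLLOW(S) with $
iter 1:
  A→A b a: FOLLOW(A) ⊇ FIRST(b) = {b}; new: +{b}
  S→A A: FOLLOW(A) ⊇ FIRST(A) = {c}; new: +{c}
  S→A A: FOLLOW(A) ⊇ FOLLOW(S) ⊇ {$}; new: +{$}
  S→S b c: FOLLOW(S) ⊇ FIRST(b) = {b}; new: +{b}
  FOLLOW(S)={$,b}  FOLLOW(A)={$,b,c}
iter 2: — fixpoint
  FOLLOW(S)={$,b}  FOLLOW(A)={$,b,c}

FOLLOW(A) = ["$", "b", "c"]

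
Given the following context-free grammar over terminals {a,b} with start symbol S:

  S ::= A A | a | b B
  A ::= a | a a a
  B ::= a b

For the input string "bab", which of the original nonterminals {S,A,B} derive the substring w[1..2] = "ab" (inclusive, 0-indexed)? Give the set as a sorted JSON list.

CNF form of G:
  S -> A A | T1 B | a
  A -> T0 X2 | a
  B -> T0 T1
  T0 -> a
  T1 -> b
  X2 -> T0 T0

Fill CYK table bottom-up — only the sub-triangle for w[1..2]:
  cell(1,1) a: {A,S,T0}  orig:{A,S}
  cell(2,2) b: {T1}  orig:{}
  cell(1,2) ab: {B}

Original NTs in T[1,2] deriving "ab": ["B"]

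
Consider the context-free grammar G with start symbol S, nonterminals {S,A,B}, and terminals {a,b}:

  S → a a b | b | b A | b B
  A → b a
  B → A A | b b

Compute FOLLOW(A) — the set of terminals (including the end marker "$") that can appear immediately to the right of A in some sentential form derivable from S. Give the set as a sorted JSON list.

FIRST iteration:
[1]
  A via A→b a: +{b}
  B via B→A A: +{b}
  S via S→a a b: +{a}
  S via S→b: +{b}
  FIRST[S]={a,b}  FIRST[A]={b}  FIRST[B]={b}
[2] done
  FIRST[S]={a,b}  FIRST[A]={b}  FIRST[B]={b}

FOLLOW iteration:
FOLLOW(S) := {$}
[1]
  B→A A: FOLLOW(A) ⊇ FIRST(A) = {b}; new: +{b}
  S→b A: FOLLOW(A) ⊇ FOLLOW(S) ⊇ {$}; new: +{$}
  S→b B: FOLLOW(B) ⊇ FOLLOW(S) ⊇ {$}; new: +{$}
  S: {$}  A: {$,b}  B: {$}
[2] (stable)
  S: {$}  A: {$,b}  B: {$}

FOLLOW(A) = ["$", "b"]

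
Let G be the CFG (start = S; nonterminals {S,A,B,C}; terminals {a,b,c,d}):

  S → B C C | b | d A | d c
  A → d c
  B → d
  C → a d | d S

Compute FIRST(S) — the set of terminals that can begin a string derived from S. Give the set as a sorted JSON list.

Compute FIRST by fixpoint:
round 1:
  A via A→d c: +{d}
  B via B→d: +{d}
  C via C→a d: +{a}
  C via C→d S: +{d}
  S via S→B C C: +{d}
  S via S→b: +{b}
  FIRST[S]={b,d}  FIRST[A]={d}  FIRST[B]={d}  FIRST[C]={a,d}
round 2: done
  FIRST[S]={b,d}  FIRST[A]={d}  FIRST[B]={d}  FIRST[C]={a,d}

FIRST(S) = ["b", "d"]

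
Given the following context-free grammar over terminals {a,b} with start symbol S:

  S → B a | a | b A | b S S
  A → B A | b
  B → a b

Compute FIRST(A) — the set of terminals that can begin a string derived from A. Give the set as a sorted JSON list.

Compute FIRST by fixpoint:
pass 1:
  A via A→b: +{b}
  B via B→a b: +{a}
  S via S→B a: +{a}
  S via S→b A: +{b}
  FIRST(S)={a,b}  FIRST(A)={b}  FIRST(B)={a}
pass 2:
  A via A→B A: +{a}
  FIRST(S)={a,b}  FIRST(A)={a,b}  FIRST(B)={a}
pass 3: — fixpoint
  FIRST(S)={a,b}  FIRST(A)={a,b}  FIRST(B)={a}

FIRST(A) = ["a", "b"]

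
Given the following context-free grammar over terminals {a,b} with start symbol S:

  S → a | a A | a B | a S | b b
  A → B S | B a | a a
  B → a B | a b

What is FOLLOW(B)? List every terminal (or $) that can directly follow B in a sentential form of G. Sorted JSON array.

Compute FIRST by fixpoint:
round 1:
  A via A→a a: +{a}
  B via B→a B: +{a}
  S via S→a: +{a}
  S via S→b b: +{b}
  FIRST(S)={a,b}  FIRST(A)={a}  FIRST(B)={a}
round 2: (no change)
  FIRST(S)={a,b}  FIRST(A)={a}  FIRST(B)={a}

FOLLOW sets:
initialize: $ ∈ FOLLOW(S)
iter 1:
  A→B S: FOLLOW(B) ⊇ FIRST(S) = {a,b}; new: +{a,b}
  S→a A: FOLLOW(A) ⊇ FOLLOW(S) ⊇ {$}; new: +{$}
  S→a B: FOLLOW(B) ⊇ FOLLOW(S) ⊇ {$}; new: +{$}
  FOLLOW(S)={$}  FOLLOW(A)={$}  FOLLOW(B)={$,a,b}
iter 2: (no change)
  FOLLOW(S)={$}  FOLLOW(A)={$}  FOLLOW(B)={$,a,b}

FOLLOW(B) = ["$", "a", "b"]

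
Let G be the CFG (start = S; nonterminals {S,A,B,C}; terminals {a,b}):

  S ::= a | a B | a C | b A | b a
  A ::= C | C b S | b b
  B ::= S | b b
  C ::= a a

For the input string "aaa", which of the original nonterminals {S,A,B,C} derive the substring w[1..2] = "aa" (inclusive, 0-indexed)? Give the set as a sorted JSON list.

Convert to CNF:
  S -> T0 A | T0 T1 | T1 B | T1 C | a
  A -> C X2 | T0 T0 | T1 T1
  B -> T0 A | T0 T0 | T0 T1 | T1 B | T1 C | a
  C -> T1 T1
  T0 -> b
  T1 -> a
  X2 -> T0 S

CYK fill, restricted to cells inside w[1..2]:
  cell(1,1) a: {B,S,T1}  orig:{B,S}
  cell(2,2) a: {B,S,T1}  orig:{B,S}
  cell(1,2) aa: {A,B,C,S}

Original NTs in T[1,2] deriving "aa": ["A", "B", "C", "S"]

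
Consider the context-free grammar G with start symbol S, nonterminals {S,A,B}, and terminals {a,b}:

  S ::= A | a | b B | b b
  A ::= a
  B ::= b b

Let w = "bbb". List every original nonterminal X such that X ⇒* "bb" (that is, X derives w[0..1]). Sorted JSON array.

Convert to CNF:
  S -> T0 B | T0 T0 | a
  A -> a
  B -> T0 T0
  T0 -> b

Fill CYK table bottom-up — only the sub-triangle for w[0..1]:
  cell(0,0) b: {T0}  orig:{}
  cell(1,1) b: {T0}  orig:{}
  cell(0,1) bb: {B,S}

Original NTs in T[0,1] deriving "bb": ["B", "S"]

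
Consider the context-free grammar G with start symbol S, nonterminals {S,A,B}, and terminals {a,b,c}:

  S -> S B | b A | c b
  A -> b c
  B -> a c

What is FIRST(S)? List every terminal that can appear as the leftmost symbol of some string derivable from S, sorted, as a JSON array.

FIRST sets, iterate to fixpoint:
pass 1:
  A via A→b c: +{b}
  B via B→a c: +{a}
  S via S→b A: +{b}
  S via S→c b: +{c}
  FIRST(S)={b,c}  FIRST(A)={b}  FIRST(B)={a}
pass 2: — fixpoint
  FIRST(S)={b,c}  FIRST(A)={b}  FIRST(B)={a}

FIRST(S) = ["b", "c"]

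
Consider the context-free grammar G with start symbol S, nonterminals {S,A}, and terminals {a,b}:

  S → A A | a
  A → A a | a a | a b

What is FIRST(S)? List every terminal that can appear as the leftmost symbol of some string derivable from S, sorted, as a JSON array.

FIRST iteration:
iter 1:
  A via A→a a: +{a}
  S via S→A A: +{a}
  FIRST(S)={a}  FIRST(A)={a}
iter 2: (stable)
  FIRST(S)={a}  FIRST(A)={a}

FIRST(S) = ["a"]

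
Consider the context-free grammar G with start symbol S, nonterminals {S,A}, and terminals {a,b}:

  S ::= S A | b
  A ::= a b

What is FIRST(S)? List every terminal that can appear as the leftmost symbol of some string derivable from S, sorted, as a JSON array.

FIRST sets, iterate to fixpoint:
round 1:
  A via A→a b: +{a}
  S via S→b: +{b}
  FIRST(S)={b}  FIRST(A)={a}
round 2: (stable)
  FIRST(S)={b}  FIRST(A)={a}

FIRST(S) = ["b"]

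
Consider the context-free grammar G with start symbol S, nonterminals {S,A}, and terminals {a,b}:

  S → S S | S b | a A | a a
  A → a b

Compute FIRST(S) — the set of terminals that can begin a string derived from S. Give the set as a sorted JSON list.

FIRST sets, iterate to fixpoint:
round 1:
  A via A→a b: +{a}
  S via S→a A: +{a}
  FIRST[S]={a}  FIRST[A]={a}
round 2: — fixpoint
  FIRST[S]={a}  FIRST[A]={a}

FIRST(S) = ["a"]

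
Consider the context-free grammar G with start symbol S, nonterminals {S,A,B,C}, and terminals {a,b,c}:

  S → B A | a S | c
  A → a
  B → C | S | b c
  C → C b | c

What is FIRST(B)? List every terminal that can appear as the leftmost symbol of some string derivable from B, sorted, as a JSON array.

FIRST sets, iterate to fixpoint:
round 1:
  A via A→a: +{a}
  B via B→b c: +{b}
  C via C→c: +{c}
  S via S→B A: +{b}
  S via S→a S: +{a}
  S via S→c: +{c}
  FIRST[S]={a,b,c}  FIRST[A]={a}  FIRST[B]={b}  FIRST[C]={c}
round 2:
  B via B→C: +{c}
  B via B→S: +{a}
  FIRST[S]={a,b,c}  FIRST[A]={a}  FIRST[B]={a,b,c}  FIRST[C]={c}
round 3: (stable)
  FIRST[S]={a,b,c}  FIRST[A]={a}  FIRST[B]={a,b,c}  FIRST[C]={c}

FIRST(B) = ["a", "b", "c"]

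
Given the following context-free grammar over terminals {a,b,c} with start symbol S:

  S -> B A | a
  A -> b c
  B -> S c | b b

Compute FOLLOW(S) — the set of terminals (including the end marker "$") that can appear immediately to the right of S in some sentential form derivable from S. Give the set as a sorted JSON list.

FIRST iteration:
pass 1:
  A via A→b c: +{b}
  B via B→b b: +{b}
  S via S→B A: +{b}
  S via S→a: +{a}
  FIRST[S]={a,b}  FIRST[A]={b}  FIRST[B]={b}
pass 2:
  B via B→S c: +{a}
  FIRST[S]={a,b}  FIRST[A]={b}  FIRST[B]={a,b}
pass 3: (no change)
  FIRST[S]={a,b}  FIRST[A]={b}  FIRST[B]={a,b}

Compute FOLLOW by fixpoint:
FOLLOW(S) := {$}
round 1:
  B→S c: FOLLOW(S) ⊇ FIRST(c) = {c}; new: +{c}
  S→B A: FOLLOW(B) ⊇ FIRST(A) = {b}; new: +{b}
  S→B A: FOLLOW(A) ⊇ FOLLOW(S) ⊇ {$,c}; new: +{$,c}
  S: {$,c}  A: {$,c}  B: {b}
round 2: done
  S: {$,c}  A: {$,c}  B: {b}

FOLLOW(S) = ["$", "c"]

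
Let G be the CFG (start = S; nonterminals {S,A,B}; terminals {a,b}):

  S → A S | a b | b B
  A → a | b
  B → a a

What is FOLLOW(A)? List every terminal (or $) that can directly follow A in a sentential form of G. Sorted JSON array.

Compute FIRST by fixpoint:
round 1:
  A via A→a: +{a}
  A via A→b: +{b}
  B via B→a a: +{a}
  S via S→A S: +{a,b}
  S: {a,b}  A: {a,b}  B: {a}
round 2: — fixpoint
  S: {a,b}  A: {a,b}  B: {a}

Compute FOLLOW by fixpoint:
initialize: $ ∈ FOLLOW(S)
pass 1:
  S→A S: FOLLOW(A) ⊇ FIRST(S) = {a,b}; new: +{a,b}
  S→b B: FOLLOW(B) ⊇ FOLLOW(S) ⊇ {$}; new: +{$}
  FOLLOW[S]={$}  FOLLOW[A]={a,b}  FOLLOW[B]={$}
pass 2: done
  FOLLOW[S]={$}  FOLLOW[A]={a,b}  FOLLOW[B]={$}

FOLLOW(A) = ["a", "b"]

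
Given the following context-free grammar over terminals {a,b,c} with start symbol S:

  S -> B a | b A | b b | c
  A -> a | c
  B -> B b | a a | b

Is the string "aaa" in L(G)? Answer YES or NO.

CNF form of G:
  S -> B T1 | T0 A | T0 T0 | c
  A -> a | c
  B -> B T0 | T1 T1 | b
  T0 -> b
  T1 -> a

CYK table (by increasing span):
  T[0,0] 'a' = {A,T1}  orig:{A}
  T[1,1] 'a' = {A,T1}  orig:{A}
  T[2,2] 'a' = {A,T1}  orig:{A}
  T[0,1] 'aa' = {B}
  T[1,2] 'aa' = {B}
  T[0,2] 'aaa' = {S}

S ∈ T[0,2] ⇒ YES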